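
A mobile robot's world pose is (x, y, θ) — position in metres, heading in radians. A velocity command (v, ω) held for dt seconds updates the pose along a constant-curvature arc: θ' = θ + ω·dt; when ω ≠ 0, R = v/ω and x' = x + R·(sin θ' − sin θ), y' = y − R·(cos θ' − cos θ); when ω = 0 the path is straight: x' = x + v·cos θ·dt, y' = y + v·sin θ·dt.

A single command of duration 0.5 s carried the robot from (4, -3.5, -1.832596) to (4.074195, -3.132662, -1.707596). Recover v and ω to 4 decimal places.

v = -0.7500, ω = 0.2500

Δθ = -1.707596 − -1.832596 = 0.125000
ω = Δθ/dt = 0.125000/0.5 = 0.2500
R = −Δy/(cos θ' − cos θ) = -3.0000
v = R·ω = -3.0000·0.2500 = -0.7500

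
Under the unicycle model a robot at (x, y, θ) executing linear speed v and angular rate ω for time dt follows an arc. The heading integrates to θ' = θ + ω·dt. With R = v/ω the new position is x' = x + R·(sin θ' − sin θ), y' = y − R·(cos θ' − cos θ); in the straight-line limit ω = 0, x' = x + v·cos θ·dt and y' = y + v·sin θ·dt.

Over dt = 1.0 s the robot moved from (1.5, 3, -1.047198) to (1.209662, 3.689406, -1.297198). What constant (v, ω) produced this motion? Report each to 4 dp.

v = -0.7500, ω = -0.2500

Δθ = -1.297198 − -1.047198 = -0.250000
ω = Δθ/dt = -0.250000/1.0 = -0.2500
R = −Δy/(cos θ' − cos θ) = 3.0000
v = R·ω = 3.0000·-0.2500 = -0.7500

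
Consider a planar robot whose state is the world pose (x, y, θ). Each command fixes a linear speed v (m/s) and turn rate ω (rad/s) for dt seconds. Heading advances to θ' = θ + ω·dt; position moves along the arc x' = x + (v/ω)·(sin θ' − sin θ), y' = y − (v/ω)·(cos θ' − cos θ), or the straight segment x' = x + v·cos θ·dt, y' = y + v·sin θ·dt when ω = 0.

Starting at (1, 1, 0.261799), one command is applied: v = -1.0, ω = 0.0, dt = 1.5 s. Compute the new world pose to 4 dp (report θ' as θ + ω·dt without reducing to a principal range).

θ' = 0.2618 + 0.0·1.5 = 0.2618
ω = 0 → straight: x' = 1 + -1.0·cos(0.2618)·1.5 = -0.4489
y' = 1 + -1.0·sin(0.2618)·1.5 = 0.6118

(-0.4489, 0.6118, 0.2618)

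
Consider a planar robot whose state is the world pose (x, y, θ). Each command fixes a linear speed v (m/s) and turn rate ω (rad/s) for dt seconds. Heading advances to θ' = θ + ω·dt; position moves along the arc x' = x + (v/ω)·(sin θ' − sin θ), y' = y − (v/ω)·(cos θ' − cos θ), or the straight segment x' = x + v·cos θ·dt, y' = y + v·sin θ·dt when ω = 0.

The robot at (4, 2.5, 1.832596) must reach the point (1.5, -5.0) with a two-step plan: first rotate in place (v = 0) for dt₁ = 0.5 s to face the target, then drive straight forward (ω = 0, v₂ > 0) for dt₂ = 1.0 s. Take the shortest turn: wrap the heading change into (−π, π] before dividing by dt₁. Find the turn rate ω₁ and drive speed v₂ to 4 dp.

heading to target = atan2(-5−2.5, 1.5−4) = -1.8925
Δθ = wrap(-1.8925 − 1.8326) = 2.5580; ω₁ = Δθ/dt₁ = 5.1161
distance = √((1.5−4)² + (-5−2.5)²) = 7.9057; v₂ = distance/dt₂ = 7.9057

ω₁ = 5.1161, v₂ = 7.9057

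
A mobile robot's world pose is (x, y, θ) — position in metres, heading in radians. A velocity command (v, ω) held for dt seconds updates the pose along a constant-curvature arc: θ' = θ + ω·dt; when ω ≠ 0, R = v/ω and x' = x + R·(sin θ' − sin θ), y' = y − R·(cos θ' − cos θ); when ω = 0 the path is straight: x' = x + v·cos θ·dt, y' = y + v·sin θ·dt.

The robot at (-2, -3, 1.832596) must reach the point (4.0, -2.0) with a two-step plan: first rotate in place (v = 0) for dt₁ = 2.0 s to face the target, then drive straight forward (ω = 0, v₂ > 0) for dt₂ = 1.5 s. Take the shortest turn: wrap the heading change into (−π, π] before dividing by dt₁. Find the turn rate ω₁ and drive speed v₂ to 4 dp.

ω₁ = -0.8337, v₂ = 4.0552

heading to target = atan2(-2−-3, 4−-2) = 0.1651
Δθ = wrap(0.1651 − 1.8326) = -1.6674; ω₁ = Δθ/dt₁ = -0.8337
distance = √((4−-2)² + (-2−-3)²) = 6.0828; v₂ = distance/dt₂ = 4.0552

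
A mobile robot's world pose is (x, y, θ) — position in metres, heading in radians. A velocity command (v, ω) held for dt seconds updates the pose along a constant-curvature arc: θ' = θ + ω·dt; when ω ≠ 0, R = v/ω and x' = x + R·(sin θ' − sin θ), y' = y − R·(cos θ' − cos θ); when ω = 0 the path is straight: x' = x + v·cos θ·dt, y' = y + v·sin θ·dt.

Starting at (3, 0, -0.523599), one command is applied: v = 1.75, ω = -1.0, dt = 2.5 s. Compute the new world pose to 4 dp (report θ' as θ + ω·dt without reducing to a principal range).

θ' = -0.5236 + -1.0·2.5 = -3.0236
R = v/ω = 1.75/-1.0 = -1.7500
x' = 3 + -1.7500·(sin -3.0236 − sin -0.5236) = 2.3310
y' = 0 − -1.7500·(cos -3.0236 − cos -0.5236) = -3.2534

(2.3310, -3.2534, -3.0236)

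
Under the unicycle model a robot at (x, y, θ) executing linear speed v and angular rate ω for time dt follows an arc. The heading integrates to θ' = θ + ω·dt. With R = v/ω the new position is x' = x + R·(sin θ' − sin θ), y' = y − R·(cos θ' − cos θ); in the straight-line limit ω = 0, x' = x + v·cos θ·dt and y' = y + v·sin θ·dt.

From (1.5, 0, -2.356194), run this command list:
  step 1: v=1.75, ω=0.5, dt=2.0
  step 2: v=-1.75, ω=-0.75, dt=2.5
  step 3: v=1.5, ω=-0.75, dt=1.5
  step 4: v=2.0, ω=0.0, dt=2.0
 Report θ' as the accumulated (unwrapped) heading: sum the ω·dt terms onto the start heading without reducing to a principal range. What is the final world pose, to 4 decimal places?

step 1: θ'=-1.3562 (R=3.5000) → pose (0.5552, -3.2202, -1.3562)
step 2: θ'=-3.2312 (R=2.3333) → pose (3.0438, -0.3994, -3.2312)
step 3: θ'=-4.3562 (R=-2.0000) → pose (1.3483, 0.8952, -4.3562)
step 4: θ'=-4.3562 (straight) → pose (-0.0466, 4.6441, -4.3562)

(-0.0466, 4.6441, -4.3562)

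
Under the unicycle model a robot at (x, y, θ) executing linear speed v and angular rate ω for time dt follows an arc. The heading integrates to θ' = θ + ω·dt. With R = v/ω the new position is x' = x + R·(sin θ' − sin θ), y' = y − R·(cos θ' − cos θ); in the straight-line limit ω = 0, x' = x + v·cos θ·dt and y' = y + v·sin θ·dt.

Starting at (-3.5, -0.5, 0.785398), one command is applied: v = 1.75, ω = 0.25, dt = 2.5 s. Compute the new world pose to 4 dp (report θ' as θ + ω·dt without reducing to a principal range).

(-1.5396, 3.3318, 1.4104)

θ' = 0.7854 + 0.25·2.5 = 1.4104
R = v/ω = 1.75/0.25 = 7.0000
x' = -3.5 + 7.0000·(sin 1.4104 − sin 0.7854) = -1.5396
y' = -0.5 − 7.0000·(cos 1.4104 − cos 0.7854) = 3.3318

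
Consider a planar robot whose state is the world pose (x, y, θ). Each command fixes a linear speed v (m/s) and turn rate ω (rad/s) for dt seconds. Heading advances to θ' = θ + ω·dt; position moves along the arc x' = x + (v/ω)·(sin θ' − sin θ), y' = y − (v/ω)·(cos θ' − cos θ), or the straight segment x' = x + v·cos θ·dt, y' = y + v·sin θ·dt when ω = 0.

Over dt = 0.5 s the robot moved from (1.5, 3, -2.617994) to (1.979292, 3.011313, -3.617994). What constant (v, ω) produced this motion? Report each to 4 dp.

v = -1.0000, ω = -2.0000

Δθ = -3.617994 − -2.617994 = -1.000000
ω = Δθ/dt = -1.000000/0.5 = -2.0000
R = Δx/(sin θ' − sin θ) = 0.5000
v = R·ω = 0.5000·-2.0000 = -1.0000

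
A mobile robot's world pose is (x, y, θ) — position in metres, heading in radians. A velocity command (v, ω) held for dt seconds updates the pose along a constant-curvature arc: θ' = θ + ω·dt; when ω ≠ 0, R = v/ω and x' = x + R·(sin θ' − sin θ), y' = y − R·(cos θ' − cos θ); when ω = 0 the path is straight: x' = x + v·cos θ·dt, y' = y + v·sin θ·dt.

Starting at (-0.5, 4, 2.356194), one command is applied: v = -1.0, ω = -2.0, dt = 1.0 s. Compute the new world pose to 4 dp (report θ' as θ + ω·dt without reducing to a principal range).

θ' = 2.3562 + -2.0·1.0 = 0.3562
R = v/ω = -1.0/-2.0 = 0.5000
x' = -0.5 + 0.5000·(sin 0.3562 − sin 2.3562) = -0.6792
y' = 4 − 0.5000·(cos 0.3562 − cos 2.3562) = 3.1778

(-0.6792, 3.1778, 0.3562)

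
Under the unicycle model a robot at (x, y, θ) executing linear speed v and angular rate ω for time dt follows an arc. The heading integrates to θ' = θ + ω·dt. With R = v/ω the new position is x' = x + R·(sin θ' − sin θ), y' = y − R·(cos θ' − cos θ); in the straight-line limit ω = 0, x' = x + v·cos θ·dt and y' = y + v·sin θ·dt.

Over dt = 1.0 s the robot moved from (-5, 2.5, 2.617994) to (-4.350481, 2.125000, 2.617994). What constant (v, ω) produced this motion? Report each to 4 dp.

Δθ = 2.617994 − 2.617994 = 0.000000
ω = Δθ/dt = 0.000000/1.0 = 0.0000
ω = 0 → v = (Δx·cos θ + Δy·sin θ)/dt = -0.7500

v = -0.7500, ω = 0.0000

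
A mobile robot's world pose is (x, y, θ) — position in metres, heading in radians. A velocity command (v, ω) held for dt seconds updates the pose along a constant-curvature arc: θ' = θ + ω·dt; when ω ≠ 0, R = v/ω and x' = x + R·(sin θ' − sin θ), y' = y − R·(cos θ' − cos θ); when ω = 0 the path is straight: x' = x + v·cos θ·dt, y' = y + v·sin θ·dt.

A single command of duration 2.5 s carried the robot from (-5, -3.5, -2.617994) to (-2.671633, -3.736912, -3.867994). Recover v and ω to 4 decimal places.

Δθ = -3.867994 − -2.617994 = -1.250000
ω = Δθ/dt = -1.250000/2.5 = -0.5000
R = Δx/(sin θ' − sin θ) = 2.0000
v = R·ω = 2.0000·-0.5000 = -1.0000

v = -1.0000, ω = -0.5000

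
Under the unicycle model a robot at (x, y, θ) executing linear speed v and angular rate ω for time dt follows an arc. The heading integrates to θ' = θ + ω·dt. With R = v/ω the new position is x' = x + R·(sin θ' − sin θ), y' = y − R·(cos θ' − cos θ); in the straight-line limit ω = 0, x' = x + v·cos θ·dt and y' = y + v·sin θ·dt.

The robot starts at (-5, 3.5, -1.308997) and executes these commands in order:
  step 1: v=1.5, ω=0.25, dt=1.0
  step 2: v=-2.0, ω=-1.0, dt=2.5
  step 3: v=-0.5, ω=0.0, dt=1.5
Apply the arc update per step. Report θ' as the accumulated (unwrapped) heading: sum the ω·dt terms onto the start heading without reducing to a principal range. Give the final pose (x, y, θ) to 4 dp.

step 1: θ'=-1.0590 (R=6.0000) → pose (-4.4356, 2.1144, -1.0590)
step 2: θ'=-3.5590 (R=2.0000) → pose (-1.8811, 4.9222, -3.5590)
step 3: θ'=-3.5590 (straight) → pose (-1.1955, 4.6182, -3.5590)

(-1.1955, 4.6182, -3.5590)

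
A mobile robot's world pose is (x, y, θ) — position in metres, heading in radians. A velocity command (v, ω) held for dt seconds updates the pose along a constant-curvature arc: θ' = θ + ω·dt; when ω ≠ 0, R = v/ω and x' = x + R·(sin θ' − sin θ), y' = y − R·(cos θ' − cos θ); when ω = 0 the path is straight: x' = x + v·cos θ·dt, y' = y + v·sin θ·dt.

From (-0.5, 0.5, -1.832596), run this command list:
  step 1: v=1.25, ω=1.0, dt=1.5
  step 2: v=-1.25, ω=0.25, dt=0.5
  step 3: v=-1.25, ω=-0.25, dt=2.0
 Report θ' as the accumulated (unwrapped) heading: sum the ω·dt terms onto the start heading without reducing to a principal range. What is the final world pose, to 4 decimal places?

(-2.5222, 0.2546, -0.7076)

step 1: θ'=-0.3326 (R=1.2500) → pose (0.2993, -1.0050, -0.3326)
step 2: θ'=-0.2076 (R=-5.0000) → pose (-0.3027, -0.8384, -0.2076)
step 3: θ'=-0.7076 (R=5.0000) → pose (-2.5222, 0.2546, -0.7076)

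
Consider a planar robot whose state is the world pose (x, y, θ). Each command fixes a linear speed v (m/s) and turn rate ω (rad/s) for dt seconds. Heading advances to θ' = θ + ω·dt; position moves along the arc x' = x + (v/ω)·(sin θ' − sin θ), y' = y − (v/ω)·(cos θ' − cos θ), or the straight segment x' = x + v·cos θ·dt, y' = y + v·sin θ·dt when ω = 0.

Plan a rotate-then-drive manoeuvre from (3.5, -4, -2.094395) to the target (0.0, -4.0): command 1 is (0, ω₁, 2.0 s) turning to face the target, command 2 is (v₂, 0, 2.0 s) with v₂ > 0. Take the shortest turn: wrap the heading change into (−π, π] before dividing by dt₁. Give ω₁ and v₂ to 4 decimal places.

ω₁ = -0.5236, v₂ = 1.7500

heading to target = atan2(-4−-4, 0−3.5) = 3.1416
Δθ = wrap(3.1416 − -2.0944) = -1.0472; ω₁ = Δθ/dt₁ = -0.5236
distance = √((0−3.5)² + (-4−-4)²) = 3.5000; v₂ = distance/dt₂ = 1.7500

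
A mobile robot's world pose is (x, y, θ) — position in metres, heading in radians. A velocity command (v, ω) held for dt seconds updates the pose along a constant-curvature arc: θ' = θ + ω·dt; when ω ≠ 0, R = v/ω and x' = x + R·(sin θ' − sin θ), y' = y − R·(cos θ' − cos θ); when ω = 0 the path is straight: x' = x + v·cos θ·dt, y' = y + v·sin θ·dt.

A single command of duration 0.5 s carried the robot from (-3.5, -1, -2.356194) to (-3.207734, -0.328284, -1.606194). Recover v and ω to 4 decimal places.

Δθ = -1.606194 − -2.356194 = 0.750000
ω = Δθ/dt = 0.750000/0.5 = 1.5000
R = −Δy/(cos θ' − cos θ) = -1.0000
v = R·ω = -1.0000·1.5000 = -1.5000

v = -1.5000, ω = 1.5000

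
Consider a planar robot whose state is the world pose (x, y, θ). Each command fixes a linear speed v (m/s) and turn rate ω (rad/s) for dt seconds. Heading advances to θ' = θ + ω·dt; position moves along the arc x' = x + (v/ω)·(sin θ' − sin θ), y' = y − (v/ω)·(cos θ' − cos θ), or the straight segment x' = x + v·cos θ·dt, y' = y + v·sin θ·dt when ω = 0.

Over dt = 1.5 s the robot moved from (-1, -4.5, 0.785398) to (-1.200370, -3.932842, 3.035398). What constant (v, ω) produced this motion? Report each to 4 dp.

Δθ = 3.035398 − 0.785398 = 2.250000
ω = Δθ/dt = 2.250000/1.5 = 1.5000
R = −Δy/(cos θ' − cos θ) = 0.3333
v = R·ω = 0.3333·1.5000 = 0.5000

v = 0.5000, ω = 1.5000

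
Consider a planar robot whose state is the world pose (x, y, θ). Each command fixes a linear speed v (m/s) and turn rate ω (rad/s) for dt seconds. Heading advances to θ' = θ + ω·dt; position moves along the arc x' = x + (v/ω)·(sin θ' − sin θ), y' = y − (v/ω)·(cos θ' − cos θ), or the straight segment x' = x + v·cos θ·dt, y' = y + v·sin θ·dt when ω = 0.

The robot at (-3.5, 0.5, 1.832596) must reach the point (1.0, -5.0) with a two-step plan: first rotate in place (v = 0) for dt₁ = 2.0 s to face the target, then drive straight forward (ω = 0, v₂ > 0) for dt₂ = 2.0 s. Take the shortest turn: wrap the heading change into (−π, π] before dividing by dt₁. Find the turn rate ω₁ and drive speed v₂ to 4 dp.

heading to target = atan2(-5−0.5, 1−-3.5) = -0.8851
Δθ = wrap(-0.8851 − 1.8326) = -2.7177; ω₁ = Δθ/dt₁ = -1.3588
distance = √((1−-3.5)² + (-5−0.5)²) = 7.1063; v₂ = distance/dt₂ = 3.5532

ω₁ = -1.3588, v₂ = 3.5532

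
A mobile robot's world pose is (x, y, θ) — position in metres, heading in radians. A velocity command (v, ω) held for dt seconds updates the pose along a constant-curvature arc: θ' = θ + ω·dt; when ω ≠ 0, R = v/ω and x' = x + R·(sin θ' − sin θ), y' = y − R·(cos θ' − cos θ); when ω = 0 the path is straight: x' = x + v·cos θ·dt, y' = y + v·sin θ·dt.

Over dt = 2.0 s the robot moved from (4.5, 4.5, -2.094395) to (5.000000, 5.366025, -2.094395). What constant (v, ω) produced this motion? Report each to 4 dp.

v = -0.5000, ω = 0.0000

Δθ = -2.094395 − -2.094395 = 0.000000
ω = Δθ/dt = 0.000000/2.0 = 0.0000
ω = 0 → v = (Δx·cos θ + Δy·sin θ)/dt = -0.5000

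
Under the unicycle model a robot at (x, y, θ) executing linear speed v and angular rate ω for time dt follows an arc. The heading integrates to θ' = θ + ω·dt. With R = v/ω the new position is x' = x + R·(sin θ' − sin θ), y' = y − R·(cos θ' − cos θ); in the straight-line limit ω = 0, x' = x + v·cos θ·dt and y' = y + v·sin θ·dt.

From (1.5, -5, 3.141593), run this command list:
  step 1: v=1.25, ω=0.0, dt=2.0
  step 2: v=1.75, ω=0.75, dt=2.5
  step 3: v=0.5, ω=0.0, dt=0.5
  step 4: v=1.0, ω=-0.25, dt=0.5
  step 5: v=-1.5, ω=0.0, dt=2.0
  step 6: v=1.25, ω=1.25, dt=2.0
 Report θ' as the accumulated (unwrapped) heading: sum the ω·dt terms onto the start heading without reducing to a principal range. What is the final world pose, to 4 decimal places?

step 1: θ'=3.1416 (straight) → pose (-1.0000, -5.0000, 3.1416)
step 2: θ'=5.0166 (R=2.3333) → pose (-3.2262, -8.0322, 5.0166)
step 3: θ'=5.0166 (straight) → pose (-3.1513, -8.2708, 5.0166)
step 4: θ'=4.8916 (R=-4.0000) → pose (-3.0317, -8.7559, 4.8916)
step 5: θ'=4.8916 (straight) → pose (-3.5665, -5.8040, 4.8916)
step 6: θ'=7.3916 (R=1.0000) → pose (-1.6875, -6.0718, 7.3916)

(-1.6875, -6.0718, 7.3916)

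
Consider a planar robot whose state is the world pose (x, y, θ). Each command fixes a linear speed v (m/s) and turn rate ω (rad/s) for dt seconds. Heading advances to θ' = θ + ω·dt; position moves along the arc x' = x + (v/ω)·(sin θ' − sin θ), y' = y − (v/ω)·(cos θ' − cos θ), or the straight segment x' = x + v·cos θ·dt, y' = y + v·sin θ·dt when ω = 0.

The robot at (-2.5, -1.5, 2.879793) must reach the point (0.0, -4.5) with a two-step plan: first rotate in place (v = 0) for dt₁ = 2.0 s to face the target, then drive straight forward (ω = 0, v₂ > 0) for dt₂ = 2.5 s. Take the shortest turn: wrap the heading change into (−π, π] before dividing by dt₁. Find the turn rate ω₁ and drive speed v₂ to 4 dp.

ω₁ = 1.2637, v₂ = 1.5620

heading to target = atan2(-4.5−-1.5, 0−-2.5) = -0.8761
Δθ = wrap(-0.8761 − 2.8798) = 2.5273; ω₁ = Δθ/dt₁ = 1.2637
distance = √((0−-2.5)² + (-4.5−-1.5)²) = 3.9051; v₂ = distance/dt₂ = 1.5620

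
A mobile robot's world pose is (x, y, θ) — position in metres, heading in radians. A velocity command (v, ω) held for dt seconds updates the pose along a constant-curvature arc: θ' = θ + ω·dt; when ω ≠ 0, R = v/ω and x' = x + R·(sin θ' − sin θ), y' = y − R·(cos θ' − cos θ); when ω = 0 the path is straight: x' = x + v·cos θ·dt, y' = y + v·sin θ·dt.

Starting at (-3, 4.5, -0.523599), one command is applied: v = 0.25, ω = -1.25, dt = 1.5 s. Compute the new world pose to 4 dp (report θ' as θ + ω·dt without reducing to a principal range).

θ' = -0.5236 + -1.25·1.5 = -2.3986
R = v/ω = 0.25/-1.25 = -0.2000
x' = -3 + -0.2000·(sin -2.3986 − sin -0.5236) = -2.9647
y' = 4.5 − -0.2000·(cos -2.3986 − cos -0.5236) = 4.1795

(-2.9647, 4.1795, -2.3986)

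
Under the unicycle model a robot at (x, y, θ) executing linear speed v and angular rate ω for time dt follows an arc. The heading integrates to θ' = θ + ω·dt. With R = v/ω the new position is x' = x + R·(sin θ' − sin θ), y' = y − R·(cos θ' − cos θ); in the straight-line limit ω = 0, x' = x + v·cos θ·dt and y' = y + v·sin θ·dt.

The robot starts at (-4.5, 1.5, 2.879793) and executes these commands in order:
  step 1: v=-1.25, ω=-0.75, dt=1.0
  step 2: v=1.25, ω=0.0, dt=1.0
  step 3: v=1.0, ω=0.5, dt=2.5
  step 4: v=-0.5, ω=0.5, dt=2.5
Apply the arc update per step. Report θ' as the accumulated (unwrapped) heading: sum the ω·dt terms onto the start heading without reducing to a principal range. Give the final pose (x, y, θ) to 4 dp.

(-5.5882, 3.6059, 4.6298)

step 1: θ'=2.1298 (R=1.6667) → pose (-3.5184, 0.7740, 2.1298)
step 2: θ'=2.1298 (straight) → pose (-4.1813, 1.8338, 2.1298)
step 3: θ'=3.3798 (R=2.0000) → pose (-6.3488, 2.7166, 3.3798)
step 4: θ'=4.6298 (R=-1.0000) → pose (-5.5882, 3.6059, 4.6298)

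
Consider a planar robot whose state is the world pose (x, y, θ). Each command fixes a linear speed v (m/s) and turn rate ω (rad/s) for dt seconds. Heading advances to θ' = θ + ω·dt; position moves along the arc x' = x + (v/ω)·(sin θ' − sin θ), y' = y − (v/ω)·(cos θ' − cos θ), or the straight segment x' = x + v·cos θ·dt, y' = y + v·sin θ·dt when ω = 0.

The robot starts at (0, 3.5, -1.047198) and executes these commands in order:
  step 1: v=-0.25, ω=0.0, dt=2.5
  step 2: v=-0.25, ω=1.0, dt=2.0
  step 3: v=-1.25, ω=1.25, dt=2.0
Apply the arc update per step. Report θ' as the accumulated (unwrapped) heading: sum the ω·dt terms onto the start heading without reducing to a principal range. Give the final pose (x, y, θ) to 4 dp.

step 1: θ'=-1.0472 (straight) → pose (-0.3125, 4.0413, -1.0472)
step 2: θ'=0.9528 (R=-0.2500) → pose (-0.7328, 4.0611, 0.9528)
step 3: θ'=3.4528 (R=-1.0000) → pose (0.3885, 2.5298, 3.4528)

(0.3885, 2.5298, 3.4528)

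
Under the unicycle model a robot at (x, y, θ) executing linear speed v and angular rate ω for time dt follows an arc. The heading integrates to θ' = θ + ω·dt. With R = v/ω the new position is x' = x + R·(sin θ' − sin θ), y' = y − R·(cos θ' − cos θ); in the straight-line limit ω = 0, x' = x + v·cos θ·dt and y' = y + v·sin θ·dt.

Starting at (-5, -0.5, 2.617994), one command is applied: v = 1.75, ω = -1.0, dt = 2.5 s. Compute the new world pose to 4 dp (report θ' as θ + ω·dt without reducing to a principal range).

(-4.3310, 2.7534, 0.1180)

θ' = 2.6180 + -1.0·2.5 = 0.1180
R = v/ω = 1.75/-1.0 = -1.7500
x' = -5 + -1.7500·(sin 0.1180 − sin 2.6180) = -4.3310
y' = -0.5 − -1.7500·(cos 0.1180 − cos 2.6180) = 2.7534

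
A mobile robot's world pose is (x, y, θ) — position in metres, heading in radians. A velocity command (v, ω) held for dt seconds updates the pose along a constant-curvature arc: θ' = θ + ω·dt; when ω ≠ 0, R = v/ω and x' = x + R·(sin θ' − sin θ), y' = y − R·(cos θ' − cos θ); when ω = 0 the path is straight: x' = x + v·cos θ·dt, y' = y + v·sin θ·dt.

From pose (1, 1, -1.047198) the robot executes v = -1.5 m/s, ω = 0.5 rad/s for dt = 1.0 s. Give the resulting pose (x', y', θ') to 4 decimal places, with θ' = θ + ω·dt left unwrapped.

(-0.0372, 2.0620, -0.5472)

θ' = -1.0472 + 0.5·1.0 = -0.5472
R = v/ω = -1.5/0.5 = -3.0000
x' = 1 + -3.0000·(sin -0.5472 − sin -1.0472) = -0.0372
y' = 1 − -3.0000·(cos -0.5472 − cos -1.0472) = 2.0620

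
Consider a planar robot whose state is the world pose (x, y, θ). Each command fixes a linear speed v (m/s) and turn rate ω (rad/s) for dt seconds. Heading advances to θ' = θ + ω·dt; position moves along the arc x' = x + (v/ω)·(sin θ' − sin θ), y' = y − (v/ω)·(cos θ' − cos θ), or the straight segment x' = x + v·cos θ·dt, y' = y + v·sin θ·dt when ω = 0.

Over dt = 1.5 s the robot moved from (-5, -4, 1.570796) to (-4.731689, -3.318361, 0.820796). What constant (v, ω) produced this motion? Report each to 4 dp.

Δθ = 0.820796 − 1.570796 = -0.750000
ω = Δθ/dt = -0.750000/1.5 = -0.5000
R = −Δy/(cos θ' − cos θ) = -1.0000
v = R·ω = -1.0000·-0.5000 = 0.5000

v = 0.5000, ω = -0.5000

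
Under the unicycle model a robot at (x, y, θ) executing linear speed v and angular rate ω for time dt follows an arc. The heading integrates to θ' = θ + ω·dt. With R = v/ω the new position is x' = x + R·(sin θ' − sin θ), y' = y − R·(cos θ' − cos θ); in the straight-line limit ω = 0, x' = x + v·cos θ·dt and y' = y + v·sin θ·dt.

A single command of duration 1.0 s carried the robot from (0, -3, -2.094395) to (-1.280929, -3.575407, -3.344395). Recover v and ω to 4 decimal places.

Δθ = -3.344395 − -2.094395 = -1.250000
ω = Δθ/dt = -1.250000/1.0 = -1.2500
R = Δx/(sin θ' − sin θ) = -1.2000
v = R·ω = -1.2000·-1.2500 = 1.5000

v = 1.5000, ω = -1.2500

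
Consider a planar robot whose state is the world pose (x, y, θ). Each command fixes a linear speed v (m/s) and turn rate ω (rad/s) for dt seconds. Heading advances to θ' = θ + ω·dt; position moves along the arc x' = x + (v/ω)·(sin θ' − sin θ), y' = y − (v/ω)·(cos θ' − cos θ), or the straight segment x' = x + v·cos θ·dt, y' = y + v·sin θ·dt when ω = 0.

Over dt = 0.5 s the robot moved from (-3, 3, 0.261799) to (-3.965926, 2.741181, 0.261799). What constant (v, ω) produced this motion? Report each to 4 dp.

v = -2.0000, ω = 0.0000

Δθ = 0.261799 − 0.261799 = 0.000000
ω = Δθ/dt = 0.000000/0.5 = 0.0000
ω = 0 → v = (Δx·cos θ + Δy·sin θ)/dt = -2.0000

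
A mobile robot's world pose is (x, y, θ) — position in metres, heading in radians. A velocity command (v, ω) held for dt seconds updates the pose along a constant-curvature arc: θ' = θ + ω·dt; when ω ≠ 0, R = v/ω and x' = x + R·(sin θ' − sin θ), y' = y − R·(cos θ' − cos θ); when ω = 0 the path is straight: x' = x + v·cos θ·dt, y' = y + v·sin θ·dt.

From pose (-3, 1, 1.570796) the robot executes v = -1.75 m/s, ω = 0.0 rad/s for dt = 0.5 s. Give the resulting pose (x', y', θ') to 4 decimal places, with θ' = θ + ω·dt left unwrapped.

θ' = 1.5708 + 0.0·0.5 = 1.5708
ω = 0 → straight: x' = -3 + -1.75·cos(1.5708)·0.5 = -3.0000
y' = 1 + -1.75·sin(1.5708)·0.5 = 0.1250

(-3.0000, 0.1250, 1.5708)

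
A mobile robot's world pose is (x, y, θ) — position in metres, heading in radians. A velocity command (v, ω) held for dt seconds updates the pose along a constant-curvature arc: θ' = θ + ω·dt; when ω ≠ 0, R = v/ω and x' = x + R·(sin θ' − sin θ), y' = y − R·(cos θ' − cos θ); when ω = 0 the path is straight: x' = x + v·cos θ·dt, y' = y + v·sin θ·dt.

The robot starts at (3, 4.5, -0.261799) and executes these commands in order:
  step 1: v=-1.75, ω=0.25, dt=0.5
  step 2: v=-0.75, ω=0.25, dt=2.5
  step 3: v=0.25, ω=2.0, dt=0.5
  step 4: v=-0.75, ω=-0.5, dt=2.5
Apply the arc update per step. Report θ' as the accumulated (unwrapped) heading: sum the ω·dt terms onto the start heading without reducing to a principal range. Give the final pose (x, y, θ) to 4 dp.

(-0.7484, 3.1169, 0.2382)

step 1: θ'=-0.1368 (R=-7.0000) → pose (2.1429, 4.6731, -0.1368)
step 2: θ'=0.4882 (R=-3.0000) → pose (0.3266, 4.3507, 0.4882)
step 3: θ'=1.4882 (R=0.1250) → pose (0.3926, 4.4508, 1.4882)
step 4: θ'=0.2382 (R=1.5000) → pose (-0.7484, 3.1169, 0.2382)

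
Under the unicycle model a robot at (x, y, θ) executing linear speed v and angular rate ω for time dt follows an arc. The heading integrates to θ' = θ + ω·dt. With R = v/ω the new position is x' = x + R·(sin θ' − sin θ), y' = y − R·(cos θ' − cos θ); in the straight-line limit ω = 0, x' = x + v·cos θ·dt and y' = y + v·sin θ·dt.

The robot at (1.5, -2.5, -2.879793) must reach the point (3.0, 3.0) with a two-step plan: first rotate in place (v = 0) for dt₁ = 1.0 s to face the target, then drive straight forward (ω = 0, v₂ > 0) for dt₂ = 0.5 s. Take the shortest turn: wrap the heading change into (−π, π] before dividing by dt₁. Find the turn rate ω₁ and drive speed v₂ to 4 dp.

heading to target = atan2(3−-2.5, 3−1.5) = 1.3045
Δθ = wrap(1.3045 − -2.8798) = -2.0988; ω₁ = Δθ/dt₁ = -2.0988
distance = √((3−1.5)² + (3−-2.5)²) = 5.7009; v₂ = distance/dt₂ = 11.4018

ω₁ = -2.0988, v₂ = 11.4018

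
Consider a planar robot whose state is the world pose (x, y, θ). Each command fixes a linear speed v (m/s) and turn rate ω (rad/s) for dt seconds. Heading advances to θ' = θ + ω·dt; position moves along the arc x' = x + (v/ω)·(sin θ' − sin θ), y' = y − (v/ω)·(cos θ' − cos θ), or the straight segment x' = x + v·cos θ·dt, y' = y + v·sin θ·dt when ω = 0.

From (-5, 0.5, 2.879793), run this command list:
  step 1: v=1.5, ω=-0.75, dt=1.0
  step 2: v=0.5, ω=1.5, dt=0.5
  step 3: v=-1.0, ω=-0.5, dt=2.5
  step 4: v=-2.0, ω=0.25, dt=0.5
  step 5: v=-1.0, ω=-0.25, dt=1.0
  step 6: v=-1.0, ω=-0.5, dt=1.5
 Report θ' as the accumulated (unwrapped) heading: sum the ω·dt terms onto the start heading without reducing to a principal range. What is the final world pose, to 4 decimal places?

(-5.3408, -3.6101, 0.7548)

step 1: θ'=2.1298 (R=-2.0000) → pose (-6.1779, 1.3712, 2.1298)
step 2: θ'=2.8798 (R=0.3333) → pose (-6.3743, 1.5164, 2.8798)
step 3: θ'=1.6298 (R=2.0000) → pose (-4.8954, -0.2976, 1.6298)
step 4: θ'=1.7548 (R=-8.0000) → pose (-4.7743, -1.2895, 1.7548)
step 5: θ'=1.5048 (R=4.0000) → pose (-4.7154, -2.2852, 1.5048)
step 6: θ'=0.7548 (R=2.0000) → pose (-5.3408, -3.6101, 0.7548)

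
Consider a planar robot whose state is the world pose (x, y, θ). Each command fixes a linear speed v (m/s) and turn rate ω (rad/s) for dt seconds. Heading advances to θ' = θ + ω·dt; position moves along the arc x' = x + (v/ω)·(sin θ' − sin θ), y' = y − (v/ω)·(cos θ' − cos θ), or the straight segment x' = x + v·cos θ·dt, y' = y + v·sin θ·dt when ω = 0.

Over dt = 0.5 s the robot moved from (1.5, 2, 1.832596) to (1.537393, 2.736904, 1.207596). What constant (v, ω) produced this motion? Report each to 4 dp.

v = 1.5000, ω = -1.2500

Δθ = 1.207596 − 1.832596 = -0.625000
ω = Δθ/dt = -0.625000/0.5 = -1.2500
R = −Δy/(cos θ' − cos θ) = -1.2000
v = R·ω = -1.2000·-1.2500 = 1.5000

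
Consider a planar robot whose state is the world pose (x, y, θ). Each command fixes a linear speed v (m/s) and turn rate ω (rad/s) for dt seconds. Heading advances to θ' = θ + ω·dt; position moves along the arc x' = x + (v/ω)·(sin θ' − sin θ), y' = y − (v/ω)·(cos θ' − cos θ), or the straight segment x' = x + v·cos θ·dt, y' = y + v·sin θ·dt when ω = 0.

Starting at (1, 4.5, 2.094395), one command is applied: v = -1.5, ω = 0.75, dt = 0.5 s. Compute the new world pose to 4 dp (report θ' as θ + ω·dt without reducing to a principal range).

(1.4866, 3.9351, 2.4694)

θ' = 2.0944 + 0.75·0.5 = 2.4694
R = v/ω = -1.5/0.75 = -2.0000
x' = 1 + -2.0000·(sin 2.4694 − sin 2.0944) = 1.4866
y' = 4.5 − -2.0000·(cos 2.4694 − cos 2.0944) = 3.9351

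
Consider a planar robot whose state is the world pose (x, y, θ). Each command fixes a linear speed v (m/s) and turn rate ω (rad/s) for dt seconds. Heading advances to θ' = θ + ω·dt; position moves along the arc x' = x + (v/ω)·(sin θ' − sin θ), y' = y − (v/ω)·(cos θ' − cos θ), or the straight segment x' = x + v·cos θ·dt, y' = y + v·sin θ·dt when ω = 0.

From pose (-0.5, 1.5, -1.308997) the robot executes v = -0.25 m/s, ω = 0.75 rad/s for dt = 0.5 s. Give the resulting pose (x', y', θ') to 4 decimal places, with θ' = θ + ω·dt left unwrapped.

θ' = -1.3090 + 0.75·0.5 = -0.9340
R = v/ω = -0.25/0.75 = -0.3333
x' = -0.5 + -0.3333·(sin -0.9340 − sin -1.3090) = -0.5540
y' = 1.5 − -0.3333·(cos -0.9340 − cos -1.3090) = 1.6119

(-0.5540, 1.6119, -0.9340)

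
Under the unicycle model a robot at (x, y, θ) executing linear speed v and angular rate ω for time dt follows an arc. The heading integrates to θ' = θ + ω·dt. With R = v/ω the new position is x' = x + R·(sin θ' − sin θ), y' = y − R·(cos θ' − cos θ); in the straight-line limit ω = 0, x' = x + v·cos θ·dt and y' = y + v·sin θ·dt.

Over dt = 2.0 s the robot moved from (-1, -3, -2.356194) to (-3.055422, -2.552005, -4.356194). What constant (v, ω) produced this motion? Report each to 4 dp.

v = 1.2500, ω = -1.0000

Δθ = -4.356194 − -2.356194 = -2.000000
ω = Δθ/dt = -2.000000/2.0 = -1.0000
R = Δx/(sin θ' − sin θ) = -1.2500
v = R·ω = -1.2500·-1.0000 = 1.2500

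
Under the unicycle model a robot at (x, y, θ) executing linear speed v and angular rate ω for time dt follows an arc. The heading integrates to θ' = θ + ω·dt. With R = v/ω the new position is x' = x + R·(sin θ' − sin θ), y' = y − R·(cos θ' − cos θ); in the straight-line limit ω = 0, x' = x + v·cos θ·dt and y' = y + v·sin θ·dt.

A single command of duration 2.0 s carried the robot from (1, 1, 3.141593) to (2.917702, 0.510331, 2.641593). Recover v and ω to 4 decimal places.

v = -1.0000, ω = -0.2500

Δθ = 2.641593 − 3.141593 = -0.500000
ω = Δθ/dt = -0.500000/2.0 = -0.2500
R = Δx/(sin θ' − sin θ) = 4.0000
v = R·ω = 4.0000·-0.2500 = -1.0000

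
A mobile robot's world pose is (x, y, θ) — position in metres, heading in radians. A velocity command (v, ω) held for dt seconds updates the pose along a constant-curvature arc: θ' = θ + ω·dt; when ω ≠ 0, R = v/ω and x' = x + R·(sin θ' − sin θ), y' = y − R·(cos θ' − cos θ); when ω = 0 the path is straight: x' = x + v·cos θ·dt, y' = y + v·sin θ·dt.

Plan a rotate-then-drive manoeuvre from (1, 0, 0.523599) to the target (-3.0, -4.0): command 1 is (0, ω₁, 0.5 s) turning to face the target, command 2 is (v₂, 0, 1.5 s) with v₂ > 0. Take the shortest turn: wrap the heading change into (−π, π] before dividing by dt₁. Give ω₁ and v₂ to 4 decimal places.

ω₁ = -5.7596, v₂ = 3.7712

heading to target = atan2(-4−0, -3−1) = -2.3562
Δθ = wrap(-2.3562 − 0.5236) = -2.8798; ω₁ = Δθ/dt₁ = -5.7596
distance = √((-3−1)² + (-4−0)²) = 5.6569; v₂ = distance/dt₂ = 3.7712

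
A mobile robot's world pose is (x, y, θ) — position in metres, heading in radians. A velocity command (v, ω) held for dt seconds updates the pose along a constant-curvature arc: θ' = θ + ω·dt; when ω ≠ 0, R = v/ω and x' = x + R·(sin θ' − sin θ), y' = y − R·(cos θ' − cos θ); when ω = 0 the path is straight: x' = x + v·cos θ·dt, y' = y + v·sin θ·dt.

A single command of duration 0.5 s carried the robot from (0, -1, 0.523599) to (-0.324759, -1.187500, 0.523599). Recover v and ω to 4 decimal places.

v = -0.7500, ω = 0.0000

Δθ = 0.523599 − 0.523599 = 0.000000
ω = Δθ/dt = 0.000000/0.5 = 0.0000
ω = 0 → v = (Δx·cos θ + Δy·sin θ)/dt = -0.7500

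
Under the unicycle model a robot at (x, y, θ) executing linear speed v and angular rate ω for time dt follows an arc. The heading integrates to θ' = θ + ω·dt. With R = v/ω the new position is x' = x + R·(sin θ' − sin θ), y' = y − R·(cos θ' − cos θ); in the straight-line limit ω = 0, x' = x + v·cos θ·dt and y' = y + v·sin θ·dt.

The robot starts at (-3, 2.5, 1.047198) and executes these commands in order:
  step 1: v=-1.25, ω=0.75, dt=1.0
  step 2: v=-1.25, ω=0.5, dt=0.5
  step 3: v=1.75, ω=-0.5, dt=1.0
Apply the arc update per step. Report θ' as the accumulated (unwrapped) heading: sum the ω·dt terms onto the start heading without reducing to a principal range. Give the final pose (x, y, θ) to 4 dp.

step 1: θ'=1.7972 (R=-1.6667) → pose (-3.1808, 1.2925, 1.7972)
step 2: θ'=2.0472 (R=-2.5000) → pose (-2.9662, 0.7073, 2.0472)
step 3: θ'=1.5472 (R=-3.5000) → pose (-3.3549, 2.3949, 1.5472)

(-3.3549, 2.3949, 1.5472)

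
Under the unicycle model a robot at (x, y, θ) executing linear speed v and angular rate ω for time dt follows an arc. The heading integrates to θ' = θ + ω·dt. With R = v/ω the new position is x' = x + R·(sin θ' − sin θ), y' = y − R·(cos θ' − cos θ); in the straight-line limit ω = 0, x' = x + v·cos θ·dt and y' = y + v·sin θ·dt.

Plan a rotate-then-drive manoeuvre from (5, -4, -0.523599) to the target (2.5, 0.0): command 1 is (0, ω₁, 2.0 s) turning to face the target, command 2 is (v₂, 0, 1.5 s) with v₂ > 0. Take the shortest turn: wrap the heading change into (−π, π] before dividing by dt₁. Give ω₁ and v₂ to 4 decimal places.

ω₁ = 1.3265, v₂ = 3.1447

heading to target = atan2(0−-4, 2.5−5) = 2.1294
Δθ = wrap(2.1294 − -0.5236) = 2.6530; ω₁ = Δθ/dt₁ = 1.3265
distance = √((2.5−5)² + (0−-4)²) = 4.7170; v₂ = distance/dt₂ = 3.1447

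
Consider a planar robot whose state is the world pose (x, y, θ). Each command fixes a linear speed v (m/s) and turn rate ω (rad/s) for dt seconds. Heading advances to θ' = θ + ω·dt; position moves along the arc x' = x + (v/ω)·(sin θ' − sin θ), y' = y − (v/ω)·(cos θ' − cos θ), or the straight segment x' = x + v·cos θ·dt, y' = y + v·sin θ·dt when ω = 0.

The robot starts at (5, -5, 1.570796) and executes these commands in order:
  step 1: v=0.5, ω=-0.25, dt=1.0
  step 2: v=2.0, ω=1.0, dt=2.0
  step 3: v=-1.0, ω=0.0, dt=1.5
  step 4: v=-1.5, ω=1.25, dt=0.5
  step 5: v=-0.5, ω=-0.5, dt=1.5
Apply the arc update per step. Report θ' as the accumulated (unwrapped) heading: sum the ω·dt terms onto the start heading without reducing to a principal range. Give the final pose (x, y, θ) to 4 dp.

step 1: θ'=1.3208 (R=-2.0000) → pose (5.0622, -4.5052, 1.3208)
step 2: θ'=3.3208 (R=2.0000) → pose (2.7679, -2.0424, 3.3208)
step 3: θ'=3.3208 (straight) → pose (4.2438, -1.7750, 3.3208)
step 4: θ'=3.9458 (R=-1.2000) → pose (4.8943, -1.4267, 3.9458)
step 5: θ'=3.1958 (R=1.0000) → pose (5.5604, -1.1218, 3.1958)

(5.5604, -1.1218, 3.1958)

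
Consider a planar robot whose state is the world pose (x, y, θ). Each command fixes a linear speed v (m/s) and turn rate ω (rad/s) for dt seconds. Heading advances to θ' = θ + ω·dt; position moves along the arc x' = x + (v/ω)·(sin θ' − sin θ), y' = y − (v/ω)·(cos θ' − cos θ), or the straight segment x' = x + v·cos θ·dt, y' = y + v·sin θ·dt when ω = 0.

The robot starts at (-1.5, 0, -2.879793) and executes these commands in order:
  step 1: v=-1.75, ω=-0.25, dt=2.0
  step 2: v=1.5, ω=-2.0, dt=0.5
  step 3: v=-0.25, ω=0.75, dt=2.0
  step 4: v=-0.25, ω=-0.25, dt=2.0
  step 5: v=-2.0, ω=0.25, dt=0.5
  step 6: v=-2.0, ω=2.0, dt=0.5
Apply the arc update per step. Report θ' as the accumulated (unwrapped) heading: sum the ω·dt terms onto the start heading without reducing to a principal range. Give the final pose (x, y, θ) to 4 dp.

step 1: θ'=-3.3798 (R=7.0000) → pose (1.9634, 0.0409, -3.3798)
step 2: θ'=-4.3798 (R=-0.7500) → pose (1.4315, 0.5248, -4.3798)
step 3: θ'=-2.8798 (R=-0.3333) → pose (1.8328, 0.3117, -2.8798)
step 4: θ'=-3.3798 (R=1.0000) → pose (2.3276, 0.3175, -3.3798)
step 5: θ'=-3.2548 (R=-8.0000) → pose (3.3116, 0.1428, -3.2548)
step 6: θ'=-2.2548 (R=-1.0000) → pose (4.1996, 0.5045, -2.2548)

(4.1996, 0.5045, -2.2548)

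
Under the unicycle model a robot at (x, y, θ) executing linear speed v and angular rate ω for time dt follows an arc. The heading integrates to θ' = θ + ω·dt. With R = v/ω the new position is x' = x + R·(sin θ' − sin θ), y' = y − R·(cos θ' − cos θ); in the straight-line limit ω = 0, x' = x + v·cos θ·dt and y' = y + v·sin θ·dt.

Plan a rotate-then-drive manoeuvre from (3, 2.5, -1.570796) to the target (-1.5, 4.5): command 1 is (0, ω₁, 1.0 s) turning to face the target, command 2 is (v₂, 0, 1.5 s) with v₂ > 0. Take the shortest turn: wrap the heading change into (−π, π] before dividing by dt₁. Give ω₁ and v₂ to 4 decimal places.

heading to target = atan2(4.5−2.5, -1.5−3) = 2.7234
Δθ = wrap(2.7234 − -1.5708) = -1.9890; ω₁ = Δθ/dt₁ = -1.9890
distance = √((-1.5−3)² + (4.5−2.5)²) = 4.9244; v₂ = distance/dt₂ = 3.2830

ω₁ = -1.9890, v₂ = 3.2830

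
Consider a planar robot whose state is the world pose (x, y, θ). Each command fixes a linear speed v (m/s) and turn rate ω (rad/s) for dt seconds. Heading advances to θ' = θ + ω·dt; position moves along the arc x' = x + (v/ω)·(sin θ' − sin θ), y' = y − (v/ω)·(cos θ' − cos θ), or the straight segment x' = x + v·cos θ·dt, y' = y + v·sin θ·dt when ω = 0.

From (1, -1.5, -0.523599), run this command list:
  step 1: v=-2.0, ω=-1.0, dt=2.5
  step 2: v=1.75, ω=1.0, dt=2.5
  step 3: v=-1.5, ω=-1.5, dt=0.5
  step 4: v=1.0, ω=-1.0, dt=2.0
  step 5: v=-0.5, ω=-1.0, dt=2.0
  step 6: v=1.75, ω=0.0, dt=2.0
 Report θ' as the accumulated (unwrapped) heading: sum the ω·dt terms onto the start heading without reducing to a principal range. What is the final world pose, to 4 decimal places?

step 1: θ'=-3.0236 (R=2.0000) → pose (1.7646, 2.2181, -3.0236)
step 2: θ'=-0.5236 (R=1.7500) → pose (1.0956, -1.0352, -0.5236)
step 3: θ'=-1.2736 (R=1.0000) → pose (0.6394, -0.4620, -1.2736)
step 4: θ'=-3.2736 (R=-1.0000) → pose (-0.4484, -1.7462, -3.2736)
step 5: θ'=-5.2736 (R=0.5000) → pose (-0.0909, -2.5079, -5.2736)
step 6: θ'=-5.2736 (straight) → pose (1.7719, 0.4552, -5.2736)

(1.7719, 0.4552, -5.2736)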